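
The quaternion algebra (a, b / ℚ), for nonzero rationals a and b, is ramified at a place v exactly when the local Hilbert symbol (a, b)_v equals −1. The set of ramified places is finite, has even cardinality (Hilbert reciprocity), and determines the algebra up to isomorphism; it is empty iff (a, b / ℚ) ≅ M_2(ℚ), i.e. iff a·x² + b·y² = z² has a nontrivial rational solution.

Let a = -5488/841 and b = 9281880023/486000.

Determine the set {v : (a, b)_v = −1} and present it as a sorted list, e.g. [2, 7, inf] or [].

[3, 5, 7, 47]

(a, b) ≡ (-7, 705) mod (ℚ^×)²; places V = {2, 3, 5, 7, 13, 23, 29, 47, ∞}.
(a,b)_47: α=0, u≡26; β=3, v≡45 (mod 47); (26|47)=-1, (45|47)=-1; sign (−1)^0·-1^3·-1^0 = -1.
(a,b)_∞: sgn(-7)=−, sgn(705)=+, so +1.
(a,b)_3: α=0, u≡2; β=-5, v≡1 (mod 3); (2|3)=-1, (1|3)=+1; sign (−1)^0·-1^-5·+1^0 = -1.
(a,b)_5: α=0, u≡2; β=-3, v≡1 (mod 5); (2|5)=-1, (1|5)=+1; sign (−1)^0·-1^-3·+1^0 = -1.
(a,b)_23: α=0, u≡6; β=2, v≡10 (mod 23); (6|23)=+1, (10|23)=-1; sign (−1)^0·+1^2·-1^0 = +1.
(a,b)_2: α=4, β=-4; u≡1, v≡1 (mod 8); ε(u)ε(v)=0·0, αω(v)=4·0, βω(u)=-4·0; sum ≡ 0  ⇒  +1.
(a,b)_7: α=3, u≡5; β=0, v≡6 (mod 7); (5|7)=-1, (6|7)=-1; sign (−1)^0·-1^0·-1^3 = -1.
(a,b)_13: α=0, u≡7; β=2, v≡4 (mod 13); (7|13)=-1, (4|13)=+1; sign (−1)^0·-1^2·+1^0 = +1.
(a,b)_29: α=-2, u≡22; β=0, v≡28 (mod 29); (22|29)=+1, (28|29)=+1; sign (−1)^0·+1^0·+1^-2 = +1.
(-7, 705 / ℚ) ramifies at {3, 5, 7, 47}: a division algebra.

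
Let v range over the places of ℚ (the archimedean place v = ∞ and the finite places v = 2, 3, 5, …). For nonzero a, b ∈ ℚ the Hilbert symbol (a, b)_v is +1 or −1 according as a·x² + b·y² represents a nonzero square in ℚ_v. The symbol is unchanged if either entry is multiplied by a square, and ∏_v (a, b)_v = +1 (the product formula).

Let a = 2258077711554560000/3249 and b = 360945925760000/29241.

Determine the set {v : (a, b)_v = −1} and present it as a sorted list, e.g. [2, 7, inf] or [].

[17, 31]

Mod squares: a ≡ 4991, b ≡ 3689. Check v ∈ {∞, 2, 3, 5, 7, 17, 19, 23, 31}.
v=2: v_2(a)=14, v_2(b)=10; units ≡ 7, 1 (mod 8); ε·ε+αω+βω = 1·0+14·0+10·0 ≡ 0  ⇒  (a,b)_2 = +1.
v=5: a=5^4·(≡4), b=5^4·(≡1) mod 5; (4|5)=+1, (1|5)=+1; (−1)^{4·4·2}·(+1)^4·(+1)^4 = +1.
v=19: a=19^-2·(≡15), b=19^-2·(≡13) mod 19; (15|19)=-1, (13|19)=-1; (−1)^{-2·-2·9}·(-1)^-2·(-1)^-2 = +1.
v=17: a=17^4·(≡7), b=17^3·(≡9) mod 17; (7|17)=-1, (9|17)=+1; (−1)^{4·3·8}·(-1)^3·(+1)^4 = -1.
v=∞: 4991 > 0 and 3689 > 0  ⇒  (a,b)_∞ = +1.
v=3: a=3^-2·(≡2), b=3^-4·(≡2) mod 3; (2|3)=-1, (2|3)=-1; (−1)^{-2·-4·1}·(-1)^-4·(-1)^-2 = +1.
v=31: a=31^1·(≡27), b=31^1·(≡15) mod 31; (27|31)=-1, (15|31)=-1; (−1)^{1·1·15}·(-1)^1·(-1)^1 = -1.
v=7: a=7^1·(≡5), b=7^1·(≡4) mod 7; (5|7)=-1, (4|7)=+1; (−1)^{1·1·3}·(-1)^1·(+1)^1 = +1.
v=23: a=23^3·(≡5), b=23^2·(≡12) mod 23; (5|23)=-1, (12|23)=+1; (−1)^{3·2·11}·(-1)^2·(+1)^3 = +1.
(4991, 3689 / ℚ) ramifies at {17, 31}: a division algebra.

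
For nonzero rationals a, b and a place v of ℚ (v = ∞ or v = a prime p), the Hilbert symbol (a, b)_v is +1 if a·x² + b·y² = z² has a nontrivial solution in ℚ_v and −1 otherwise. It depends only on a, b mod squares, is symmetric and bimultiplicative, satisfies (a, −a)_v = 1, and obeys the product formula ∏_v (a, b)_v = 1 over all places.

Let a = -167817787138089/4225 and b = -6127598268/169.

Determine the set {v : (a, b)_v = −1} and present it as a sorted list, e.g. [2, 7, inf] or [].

(a, b) ≡ (-9361, -1406703) mod (ℚ^×)²; places V = {2, 3, 5, 11, 13, 19, 23, 29, 37, ∞}.
(a,b)_2: α=0, β=2; u≡7, v≡1 (mod 8); ε(u)ε(v)=1·0, αω(v)=0·0, βω(u)=2·0; sum ≡ 0  ⇒  +1.
(a,b)_23: α=1, u≡15; β=1, v≡7 (mod 23); (15|23)=-1, (7|23)=-1; sign (−1)^1·-1^1·-1^1 = -1.
(a,b)_11: α=1, u≡7; β=2, v≡2 (mod 11); (7|11)=-1, (2|11)=-1; sign (−1)^0·-1^2·-1^1 = -1.
(a,b)_37: α=1, u≡17; β=1, v≡6 (mod 37); (17|37)=-1, (6|37)=-1; sign (−1)^0·-1^1·-1^1 = +1.
(a,b)_13: α=-2, u≡10; β=-2, v≡1 (mod 13); (10|13)=+1, (1|13)=+1; sign (−1)^0·+1^-2·+1^-2 = +1.
(a,b)_29: α=2, u≡5; β=1, v≡17 (mod 29); (5|29)=+1, (17|29)=-1; sign (−1)^0·+1^1·-1^2 = +1.
(a,b)_19: α=2, u≡17; β=1, v≡4 (mod 19); (17|19)=+1, (4|19)=+1; sign (−1)^0·+1^1·+1^2 = +1.
(a,b)_3: α=10, u≡2; β=3, v≡2 (mod 3); (2|3)=-1, (2|3)=-1; sign (−1)^0·-1^3·-1^10 = -1.
(a,b)_∞: sgn(-9361)=−, sgn(-1406703)=−, so -1.
(a,b)_5: α=-2, u≡4; β=0, v≡3 (mod 5); (4|5)=+1, (3|5)=-1; sign (−1)^0·+1^0·-1^-2 = +1.
Ram(-9361, -1406703) = {3, 11, 23, ∞}; no ℚ_3-point on the conic.

[3, 11, 23, inf]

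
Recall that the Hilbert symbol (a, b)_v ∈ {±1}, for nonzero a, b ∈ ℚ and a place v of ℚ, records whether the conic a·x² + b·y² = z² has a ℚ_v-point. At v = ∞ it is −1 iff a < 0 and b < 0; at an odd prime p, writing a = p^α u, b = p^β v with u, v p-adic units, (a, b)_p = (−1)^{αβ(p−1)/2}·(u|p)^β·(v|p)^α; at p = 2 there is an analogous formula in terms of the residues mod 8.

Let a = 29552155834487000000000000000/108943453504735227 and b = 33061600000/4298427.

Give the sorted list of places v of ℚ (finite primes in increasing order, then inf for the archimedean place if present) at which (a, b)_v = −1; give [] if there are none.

Mod squares: a ≡ 4290, b ≡ 2145. Check v ∈ {∞, 2, 3, 5, 7, 11, 13, 17, 19}.
v=3: a=3^-9·(≡2), b=3^-5·(≡1) mod 3; (2|3)=-1, (1|3)=+1; (−1)^{-9·-5·1}·(-1)^-5·(+1)^-9 = +1.
v=11: a=11^5·(≡4), b=11^1·(≡7) mod 11; (4|11)=+1, (7|11)=-1; (−1)^{5·1·5}·(+1)^1·(-1)^5 = +1.
v=2: v_2(a)=15, v_2(b)=8; units ≡ 1, 1 (mod 8); ε·ε+αω+βω = 0·0+15·0+8·0 ≡ 0  ⇒  (a,b)_2 = +1.
v=17: a=17^4·(≡12), b=17^2·(≡12) mod 17; (12|17)=-1, (12|17)=-1; (−1)^{4·2·8}·(-1)^2·(-1)^4 = +1.
v=5: a=5^15·(≡3), b=5^5·(≡1) mod 5; (3|5)=-1, (1|5)=+1; (−1)^{15·5·2}·(-1)^5·(+1)^15 = -1.
v=∞: 4290 > 0 and 2145 > 0  ⇒  (a,b)_∞ = +1.
v=13: a=13^3·(≡2), b=13^1·(≡1) mod 13; (2|13)=-1, (1|13)=+1; (−1)^{3·1·6}·(-1)^1·(+1)^3 = -1.
v=7: a=7^-6·(≡6), b=7^-2·(≡5) mod 7; (6|7)=-1, (5|7)=-1; (−1)^{-6·-2·3}·(-1)^-2·(-1)^-6 = +1.
v=19: a=19^-6·(≡2), b=19^-2·(≡11) mod 19; (2|19)=-1, (11|19)=+1; (−1)^{-6·-2·9}·(-1)^-2·(+1)^-6 = +1.
Ram(4290, 2145) = {5, 13}; no ℚ_5-point on the conic.

[5, 13]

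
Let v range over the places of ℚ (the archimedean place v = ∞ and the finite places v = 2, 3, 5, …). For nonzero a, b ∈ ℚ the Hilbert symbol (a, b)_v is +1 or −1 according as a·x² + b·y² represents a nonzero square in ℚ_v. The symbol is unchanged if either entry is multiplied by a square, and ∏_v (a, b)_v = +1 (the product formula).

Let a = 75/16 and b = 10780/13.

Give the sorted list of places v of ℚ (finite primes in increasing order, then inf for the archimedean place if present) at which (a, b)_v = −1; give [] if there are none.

[2, 5]

Mod squares: a ≡ 3, b ≡ 715. Check v ∈ {∞, 2, 3, 5, 7, 11, 13}.
v=7: a=7^0·(≡6), b=7^2·(≡4) mod 7; (6|7)=-1, (4|7)=+1; (−1)^{0·2·3}·(-1)^2·(+1)^0 = +1.
v=3: a=3^1·(≡1), b=3^0·(≡1) mod 3; (1|3)=+1, (1|3)=+1; (−1)^{1·0·1}·(+1)^0·(+1)^1 = +1.
v=13: a=13^0·(≡12), b=13^-1·(≡3) mod 13; (12|13)=+1, (3|13)=+1; (−1)^{0·-1·6}·(+1)^-1·(+1)^0 = +1.
v=11: a=11^0·(≡4), b=11^1·(≡6) mod 11; (4|11)=+1, (6|11)=-1; (−1)^{0·1·5}·(+1)^1·(-1)^0 = +1.
v=5: a=5^2·(≡3), b=5^1·(≡2) mod 5; (3|5)=-1, (2|5)=-1; (−1)^{2·1·2}·(-1)^1·(-1)^2 = -1.
v=2: v_2(a)=-4, v_2(b)=2; units ≡ 3, 3 (mod 8); ε·ε+αω+βω = 1·1+-4·1+2·1 ≡ 1  ⇒  (a,b)_2 = -1.
v=∞: 3 > 0 and 715 > 0  ⇒  (a,b)_∞ = +1.
(3, 715 / ℚ) ramifies at {2, 5}: a division algebra.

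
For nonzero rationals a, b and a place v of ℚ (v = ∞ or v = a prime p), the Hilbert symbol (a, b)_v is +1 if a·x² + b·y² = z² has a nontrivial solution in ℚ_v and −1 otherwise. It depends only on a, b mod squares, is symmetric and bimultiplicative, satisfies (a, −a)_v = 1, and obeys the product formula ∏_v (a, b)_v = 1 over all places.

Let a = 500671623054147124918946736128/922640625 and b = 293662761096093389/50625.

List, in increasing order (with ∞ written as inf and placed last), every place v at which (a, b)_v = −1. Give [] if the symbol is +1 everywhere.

[2, 11, 19, 37]

Mod squares: a ≡ 5830682, b ≡ 29. Check v ∈ {∞, 2, 3, 5, 7, 11, 13, 19, 29, 37}.
v=19: a=19^3·(≡4), b=19^2·(≡10) mod 19; (4|19)=+1, (10|19)=-1; (−1)^{3·2·9}·(+1)^2·(-1)^3 = -1.
v=5: a=5^-6·(≡2), b=5^-4·(≡4) mod 5; (2|5)=-1, (4|5)=+1; (−1)^{-6·-4·2}·(-1)^-4·(+1)^-6 = +1.
v=11: a=11^5·(≡5), b=11^4·(≡7) mod 11; (5|11)=+1, (7|11)=-1; (−1)^{5·4·5}·(+1)^4·(-1)^5 = -1.
v=2: v_2(a)=11, v_2(b)=0; units ≡ 5, 5 (mod 8); ε·ε+αω+βω = 0·0+11·1+0·1 ≡ 1  ⇒  (a,b)_2 = -1.
v=3: a=3^-10·(≡2), b=3^-4·(≡2) mod 3; (2|3)=-1, (2|3)=-1; (−1)^{-10·-4·1}·(-1)^-4·(-1)^-10 = +1.
v=∞: 5830682 > 0 and 29 > 0  ⇒  (a,b)_∞ = +1.
v=13: a=13^7·(≡1), b=13^4·(≡4) mod 13; (1|13)=+1, (4|13)=+1; (−1)^{7·4·6}·(+1)^4·(+1)^7 = +1.
v=37: a=37^3·(≡21), b=37^2·(≡23) mod 37; (21|37)=+1, (23|37)=-1; (−1)^{3·2·18}·(+1)^2·(-1)^3 = -1.
v=7: a=7^4·(≡2), b=7^2·(≡1) mod 7; (2|7)=+1, (1|7)=+1; (−1)^{4·2·3}·(+1)^2·(+1)^4 = +1.
v=29: a=29^1·(≡20), b=29^1·(≡1) mod 29; (20|29)=+1, (1|29)=+1; (−1)^{1·1·14}·(+1)^1·(+1)^1 = +1.
(5830682, 29 / ℚ) ramifies at {2, 11, 19, 37}: a division algebra.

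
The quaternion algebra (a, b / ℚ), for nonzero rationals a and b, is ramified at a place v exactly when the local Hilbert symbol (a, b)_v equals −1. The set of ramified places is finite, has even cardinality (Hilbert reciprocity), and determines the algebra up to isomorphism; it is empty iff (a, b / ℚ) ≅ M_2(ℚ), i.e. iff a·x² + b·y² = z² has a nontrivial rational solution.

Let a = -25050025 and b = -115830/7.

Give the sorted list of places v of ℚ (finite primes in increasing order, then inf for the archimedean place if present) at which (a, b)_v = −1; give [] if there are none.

Mod squares: a ≡ -1, b ≡ -10010. Check v ∈ {∞, 2, 3, 5, 7, 11, 13}.
v=13: a=13^2·(≡1), b=13^1·(≡3) mod 13; (1|13)=+1, (3|13)=+1; (−1)^{2·1·6}·(+1)^1·(+1)^2 = +1.
v=3: a=3^0·(≡2), b=3^4·(≡1) mod 3; (2|3)=-1, (1|3)=+1; (−1)^{0·4·1}·(-1)^4·(+1)^0 = +1.
v=∞: -1 < 0 and -10010 < 0  ⇒  (a,b)_∞ = -1.
v=11: a=11^2·(≡6), b=11^1·(≡9) mod 11; (6|11)=-1, (9|11)=+1; (−1)^{2·1·5}·(-1)^1·(+1)^2 = -1.
v=5: a=5^2·(≡4), b=5^1·(≡2) mod 5; (4|5)=+1, (2|5)=-1; (−1)^{2·1·2}·(+1)^1·(-1)^2 = +1.
v=7: a=7^2·(≡6), b=7^-1·(≡6) mod 7; (6|7)=-1, (6|7)=-1; (−1)^{2·-1·3}·(-1)^-1·(-1)^2 = -1.
v=2: v_2(a)=0, v_2(b)=1; units ≡ 7, 3 (mod 8); ε·ε+αω+βω = 1·1+0·1+1·0 ≡ 1  ⇒  (a,b)_2 = -1.
(-1, -10010 / ℚ) ramifies at {2, 7, 11, ∞}: a division algebra.

[2, 7, 11, inf]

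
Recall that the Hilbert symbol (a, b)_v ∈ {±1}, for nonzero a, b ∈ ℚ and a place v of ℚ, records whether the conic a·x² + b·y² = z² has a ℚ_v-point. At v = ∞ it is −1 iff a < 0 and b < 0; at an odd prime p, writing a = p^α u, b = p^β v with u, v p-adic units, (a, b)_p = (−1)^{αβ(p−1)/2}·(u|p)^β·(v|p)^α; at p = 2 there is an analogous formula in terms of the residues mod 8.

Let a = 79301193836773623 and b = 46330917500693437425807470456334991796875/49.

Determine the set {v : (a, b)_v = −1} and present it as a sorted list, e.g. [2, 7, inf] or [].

[2, 19, 23, 47]

(a, b) ≡ (20264127, 20539) mod (ℚ^×)²; places V = {2, 3, 5, 7, 11, 13, 19, 23, 29, 41, 47, ∞}.
(a,b)_5: α=0, u≡3; β=8, v≡1 (mod 5); (3|5)=-1, (1|5)=+1; sign (−1)^0·-1^8·+1^0 = +1.
(a,b)_23: α=1, u≡7; β=3, v≡15 (mod 23); (7|23)=-1, (15|23)=-1; sign (−1)^1·-1^3·-1^1 = -1.
(a,b)_41: α=1, u≡8; β=2, v≡16 (mod 41); (8|41)=+1, (16|41)=+1; sign (−1)^0·+1^2·+1^1 = +1.
(a,b)_2: α=0, β=0; u≡7, v≡3 (mod 8); ε(u)ε(v)=1·1, αω(v)=0·1, βω(u)=0·0; sum ≡ 1  ⇒  -1.
(a,b)_19: α=1, u≡11; β=3, v≡17 (mod 19); (11|19)=+1, (17|19)=+1; sign (−1)^1·+1^3·+1^1 = -1.
(a,b)_11: α=6, u≡3; β=10, v≡6 (mod 11); (3|11)=+1, (6|11)=-1; sign (−1)^0·+1^10·-1^6 = +1.
(a,b)_∞: sgn(20264127)=+, sgn(20539)=+, so +1.
(a,b)_13: α=1, u≡1; β=2, v≡10 (mod 13); (1|13)=+1, (10|13)=+1; sign (−1)^0·+1^2·+1^1 = +1.
(a,b)_47: α=2, u≡29; β=5, v≡12 (mod 47); (29|47)=-1, (12|47)=+1; sign (−1)^0·-1^5·+1^2 = -1.
(a,b)_7: α=0, u≡1; β=-2, v≡1 (mod 7); (1|7)=+1, (1|7)=+1; sign (−1)^0·+1^-2·+1^0 = +1.
(a,b)_3: α=1, u≡2; β=0, v≡1 (mod 3); (2|3)=-1, (1|3)=+1; sign (−1)^0·-1^0·+1^1 = +1.
(a,b)_29: α=1, u≡12; β=2, v≡6 (mod 29); (12|29)=-1, (6|29)=+1; sign (−1)^0·-1^2·+1^1 = +1.
(20264127, 20539 / ℚ) ramifies at {2, 19, 23, 47}: a division algebra.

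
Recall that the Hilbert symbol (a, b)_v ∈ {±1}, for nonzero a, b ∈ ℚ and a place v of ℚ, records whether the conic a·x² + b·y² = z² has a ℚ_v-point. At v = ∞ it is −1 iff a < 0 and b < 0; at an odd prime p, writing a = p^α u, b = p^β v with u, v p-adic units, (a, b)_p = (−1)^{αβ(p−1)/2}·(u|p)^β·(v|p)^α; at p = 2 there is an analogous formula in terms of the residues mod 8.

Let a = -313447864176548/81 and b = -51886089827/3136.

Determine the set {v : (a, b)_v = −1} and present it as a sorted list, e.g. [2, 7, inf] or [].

[19, inf]

Mod squares: a ≡ -17, b ≡ -1062347. Check v ∈ {∞, 2, 3, 7, 11, 13, 17, 19, 23}.
v=3: a=3^-4·(≡1), b=3^0·(≡1) mod 3; (1|3)=+1, (1|3)=+1; (−1)^{-4·0·1}·(+1)^0·(+1)^-4 = +1.
v=13: a=13^0·(≡1), b=13^3·(≡12) mod 13; (1|13)=+1, (12|13)=+1; (−1)^{0·3·6}·(+1)^3·(+1)^0 = +1.
v=∞: -17 < 0 and -1062347 < 0  ⇒  (a,b)_∞ = -1.
v=11: a=11^0·(≡5), b=11^1·(≡3) mod 11; (5|11)=+1, (3|11)=+1; (−1)^{0·1·5}·(+1)^1·(+1)^0 = +1.
v=23: a=23^2·(≡16), b=23^1·(≡4) mod 23; (16|23)=+1, (4|23)=+1; (−1)^{2·1·11}·(+1)^1·(+1)^2 = +1.
v=7: a=7^0·(≡1), b=7^-2·(≡2) mod 7; (1|7)=+1, (2|7)=+1; (−1)^{0·-2·3}·(+1)^-2·(+1)^0 = +1.
v=2: v_2(a)=2, v_2(b)=-6; units ≡ 7, 5 (mod 8); ε·ε+αω+βω = 1·0+2·1+-6·0 ≡ 0  ⇒  (a,b)_2 = +1.
v=17: a=17^7·(≡8), b=17^3·(≡2) mod 17; (8|17)=+1, (2|17)=+1; (−1)^{7·3·8}·(+1)^3·(+1)^7 = +1.
v=19: a=19^2·(≡12), b=19^1·(≡6) mod 19; (12|19)=-1, (6|19)=+1; (−1)^{2·1·9}·(-1)^1·(+1)^2 = -1.
(-17, -1062347 / ℚ) ramifies at {19, ∞}: a division algebra.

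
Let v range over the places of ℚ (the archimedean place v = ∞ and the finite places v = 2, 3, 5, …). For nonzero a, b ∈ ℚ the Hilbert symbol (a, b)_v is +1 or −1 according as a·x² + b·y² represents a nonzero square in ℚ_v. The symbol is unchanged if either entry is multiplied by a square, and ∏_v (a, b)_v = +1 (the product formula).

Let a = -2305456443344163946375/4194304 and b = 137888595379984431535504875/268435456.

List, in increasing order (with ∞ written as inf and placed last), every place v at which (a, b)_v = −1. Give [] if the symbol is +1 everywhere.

(a, b) ≡ (-270655, 32395) mod (ℚ^×)²; places V = {2, 3, 5, 7, 11, 19, 31, 37, ∞}.
(a,b)_2: α=-22, β=-28; u≡1, v≡3 (mod 8); ε(u)ε(v)=0·1, αω(v)=-22·1, βω(u)=-28·0; sum ≡ 0  ⇒  +1.
(a,b)_37: α=3, u≡4; β=4, v≡29 (mod 37); (4|37)=+1, (29|37)=-1; sign (−1)^0·+1^4·-1^3 = -1.
(a,b)_5: α=3, u≡1; β=3, v≡4 (mod 5); (1|5)=+1, (4|5)=+1; sign (−1)^0·+1^3·+1^3 = +1.
(a,b)_3: α=0, u≡2; β=2, v≡1 (mod 3); (2|3)=-1, (1|3)=+1; sign (−1)^0·-1^2·+1^0 = +1.
(a,b)_31: α=2, u≡24; β=3, v≡23 (mod 31); (24|31)=-1, (23|31)=-1; sign (−1)^0·-1^3·-1^2 = -1.
(a,b)_19: α=3, u≡9; β=1, v≡3 (mod 19); (9|19)=+1, (3|19)=-1; sign (−1)^1·+1^1·-1^3 = +1.
(a,b)_11: α=5, u≡8; β=9, v≡8 (mod 11); (8|11)=-1, (8|11)=-1; sign (−1)^1·-1^9·-1^5 = -1.
(a,b)_7: α=3, u≡5; β=2, v≡3 (mod 7); (5|7)=-1, (3|7)=-1; sign (−1)^0·-1^2·-1^3 = -1.
(a,b)_∞: sgn(-270655)=−, sgn(32395)=+, so +1.
(-270655, 32395 / ℚ) ramifies at {7, 11, 31, 37}: a division algebra.

[7, 11, 31, 37]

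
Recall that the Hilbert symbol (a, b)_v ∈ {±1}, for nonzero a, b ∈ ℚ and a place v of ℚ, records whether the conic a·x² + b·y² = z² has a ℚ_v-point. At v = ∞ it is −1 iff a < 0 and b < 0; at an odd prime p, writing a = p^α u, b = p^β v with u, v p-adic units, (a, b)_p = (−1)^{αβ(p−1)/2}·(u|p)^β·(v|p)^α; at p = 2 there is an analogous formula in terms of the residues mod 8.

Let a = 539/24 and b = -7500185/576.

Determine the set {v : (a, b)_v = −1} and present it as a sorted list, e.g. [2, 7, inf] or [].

Mod squares: a ≡ 66, b ≡ -1265. Check v ∈ {∞, 2, 3, 5, 7, 11, 23}.
v=7: a=7^2·(≡6), b=7^2·(≡2) mod 7; (6|7)=-1, (2|7)=+1; (−1)^{2·2·3}·(-1)^2·(+1)^2 = +1.
v=2: v_2(a)=-3, v_2(b)=-6; units ≡ 1, 7 (mod 8); ε·ε+αω+βω = 0·1+-3·0+-6·0 ≡ 0  ⇒  (a,b)_2 = +1.
v=5: a=5^0·(≡1), b=5^1·(≡3) mod 5; (1|5)=+1, (3|5)=-1; (−1)^{0·1·2}·(+1)^1·(-1)^0 = +1.
v=11: a=11^1·(≡8), b=11^3·(≡2) mod 11; (8|11)=-1, (2|11)=-1; (−1)^{1·3·5}·(-1)^3·(-1)^1 = -1.
v=∞: 66 > 0 and -1265 < 0  ⇒  (a,b)_∞ = +1.
v=3: a=3^-1·(≡1), b=3^-2·(≡1) mod 3; (1|3)=+1, (1|3)=+1; (−1)^{-1·-2·1}·(+1)^-2·(+1)^-1 = +1.
v=23: a=23^0·(≡10), b=23^1·(≡22) mod 23; (10|23)=-1, (22|23)=-1; (−1)^{0·1·11}·(-1)^1·(-1)^0 = -1.
Ram(66, -1265) = {11, 23}; no ℚ_11-point on the conic.

[11, 23]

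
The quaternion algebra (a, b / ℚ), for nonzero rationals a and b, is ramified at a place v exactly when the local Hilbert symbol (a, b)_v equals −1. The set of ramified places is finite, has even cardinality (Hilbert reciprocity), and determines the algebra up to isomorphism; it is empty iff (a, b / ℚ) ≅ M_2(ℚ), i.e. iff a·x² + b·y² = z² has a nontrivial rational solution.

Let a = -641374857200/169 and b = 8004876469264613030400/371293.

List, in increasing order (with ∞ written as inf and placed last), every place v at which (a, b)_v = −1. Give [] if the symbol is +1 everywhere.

[41, 53]

(a, b) ≡ (-23903, 962) mod (ℚ^×)²; places V = {2, 3, 5, 7, 11, 13, 37, 41, 53, ∞}.
(a,b)_2: α=4, β=9; u≡1, v≡1 (mod 8); ε(u)ε(v)=0·0, αω(v)=4·0, βω(u)=9·0; sum ≡ 0  ⇒  +1.
(a,b)_∞: sgn(-23903)=−, sgn(962)=+, so +1.
(a,b)_13: α=-2, u≡1; β=-5, v≡9 (mod 13); (1|13)=+1, (9|13)=+1; sign (−1)^0·+1^-5·+1^-2 = +1.
(a,b)_7: α=2, u≡1; β=4, v≡3 (mod 7); (1|7)=+1, (3|7)=-1; sign (−1)^0·+1^4·-1^2 = +1.
(a,b)_5: α=2, u≡3; β=2, v≡2 (mod 5); (3|5)=-1, (2|5)=-1; sign (−1)^0·-1^2·-1^2 = +1.
(a,b)_3: α=0, u≡1; β=2, v≡2 (mod 3); (1|3)=+1, (2|3)=-1; sign (−1)^0·+1^2·-1^0 = +1.
(a,b)_53: α=1, u≡22; β=2, v≡32 (mod 53); (22|53)=-1, (32|53)=-1; sign (−1)^0·-1^2·-1^1 = -1.
(a,b)_11: α=1, u≡4; β=2, v≡1 (mod 11); (4|11)=+1, (1|11)=+1; sign (−1)^0·+1^2·+1^1 = +1.
(a,b)_41: α=1, u≡8; β=2, v≡14 (mod 41); (8|41)=+1, (14|41)=-1; sign (−1)^0·+1^2·-1^1 = -1.
(a,b)_37: α=2, u≡4; β=3, v≡1 (mod 37); (4|37)=+1, (1|37)=+1; sign (−1)^0·+1^3·+1^2 = +1.
Ram(-23903, 962) = {41, 53}; no ℚ_41-point on the conic.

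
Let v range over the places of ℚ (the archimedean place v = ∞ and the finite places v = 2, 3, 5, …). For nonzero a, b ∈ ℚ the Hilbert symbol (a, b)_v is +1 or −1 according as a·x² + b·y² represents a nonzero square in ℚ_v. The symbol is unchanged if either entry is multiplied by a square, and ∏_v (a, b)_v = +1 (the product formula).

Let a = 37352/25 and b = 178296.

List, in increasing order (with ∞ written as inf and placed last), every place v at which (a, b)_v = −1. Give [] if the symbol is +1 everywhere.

Mod squares: a ≡ 9338, b ≡ 44574. Check v ∈ {∞, 2, 3, 5, 7, 17, 19, 23, 29}.
v=2: v_2(a)=3, v_2(b)=3; units ≡ 5, 7 (mod 8); ε·ε+αω+βω = 0·1+3·0+3·1 ≡ 1  ⇒  (a,b)_2 = -1.
v=5: a=5^-2·(≡2), b=5^0·(≡1) mod 5; (2|5)=-1, (1|5)=+1; (−1)^{-2·0·2}·(-1)^0·(+1)^-2 = +1.
v=17: a=17^0·(≡11), b=17^1·(≡16) mod 17; (11|17)=-1, (16|17)=+1; (−1)^{0·1·8}·(-1)^1·(+1)^0 = -1.
v=7: a=7^1·(≡4), b=7^0·(≡6) mod 7; (4|7)=+1, (6|7)=-1; (−1)^{1·0·3}·(+1)^0·(-1)^1 = -1.
v=19: a=19^0·(≡6), b=19^1·(≡17) mod 19; (6|19)=+1, (17|19)=+1; (−1)^{0·1·9}·(+1)^1·(+1)^0 = +1.
v=3: a=3^0·(≡2), b=3^1·(≡2) mod 3; (2|3)=-1, (2|3)=-1; (−1)^{0·1·1}·(-1)^1·(-1)^0 = -1.
v=29: a=29^1·(≡26), b=29^0·(≡4) mod 29; (26|29)=-1, (4|29)=+1; (−1)^{1·0·14}·(-1)^0·(+1)^1 = +1.
v=∞: 9338 > 0 and 44574 > 0  ⇒  (a,b)_∞ = +1.
v=23: a=23^1·(≡7), b=23^1·(≡1) mod 23; (7|23)=-1, (1|23)=+1; (−1)^{1·1·11}·(-1)^1·(+1)^1 = +1.
Ram(9338, 44574) = {2, 3, 7, 17}; no ℚ_2-point on the conic.

[2, 3, 7, 17]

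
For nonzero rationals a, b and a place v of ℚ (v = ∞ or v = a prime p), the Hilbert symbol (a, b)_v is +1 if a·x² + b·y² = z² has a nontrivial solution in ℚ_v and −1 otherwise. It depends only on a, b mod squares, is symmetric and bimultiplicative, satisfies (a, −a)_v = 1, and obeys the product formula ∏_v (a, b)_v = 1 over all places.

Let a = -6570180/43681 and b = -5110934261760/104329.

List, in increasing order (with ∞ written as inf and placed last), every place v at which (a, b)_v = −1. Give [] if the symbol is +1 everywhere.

[2, 5, 23, 43, 53, inf]

Mod squares: a ≡ -345, b ≡ -262085. Check v ∈ {∞, 2, 3, 5, 11, 17, 19, 23, 43, 53}.
v=∞: -345 < 0 and -262085 < 0  ⇒  (a,b)_∞ = -1.
v=11: a=11^-2·(≡6), b=11^0·(≡5) mod 11; (6|11)=-1, (5|11)=+1; (−1)^{-2·0·5}·(-1)^0·(+1)^-2 = +1.
v=2: v_2(a)=2, v_2(b)=12; units ≡ 7, 3 (mod 8); ε·ε+αω+βω = 1·1+2·1+12·0 ≡ 1  ⇒  (a,b)_2 = -1.
v=5: a=5^1·(≡4), b=5^1·(≡2) mod 5; (4|5)=+1, (2|5)=-1; (−1)^{1·1·2}·(+1)^1·(-1)^1 = -1.
v=3: a=3^3·(≡2), b=3^2·(≡1) mod 3; (2|3)=-1, (1|3)=+1; (−1)^{3·2·1}·(-1)^2·(+1)^3 = +1.
v=17: a=17^0·(≡6), b=17^-2·(≡16) mod 17; (6|17)=-1, (16|17)=+1; (−1)^{0·-2·8}·(-1)^-2·(+1)^0 = +1.
v=23: a=23^3·(≡3), b=23^3·(≡4) mod 23; (3|23)=+1, (4|23)=+1; (−1)^{3·3·11}·(+1)^3·(+1)^3 = -1.
v=43: a=43^0·(≡30), b=43^1·(≡40) mod 43; (30|43)=-1, (40|43)=+1; (−1)^{0·1·21}·(-1)^1·(+1)^0 = -1.
v=53: a=53^0·(≡2), b=53^1·(≡44) mod 53; (2|53)=-1, (44|53)=+1; (−1)^{0·1·26}·(-1)^1·(+1)^0 = -1.
v=19: a=19^-2·(≡11), b=19^-2·(≡16) mod 19; (11|19)=+1, (16|19)=+1; (−1)^{-2·-2·9}·(+1)^-2·(+1)^-2 = +1.
(-345, -262085 / ℚ) ramifies at {2, 5, 23, 43, 53, ∞}: a division algebra.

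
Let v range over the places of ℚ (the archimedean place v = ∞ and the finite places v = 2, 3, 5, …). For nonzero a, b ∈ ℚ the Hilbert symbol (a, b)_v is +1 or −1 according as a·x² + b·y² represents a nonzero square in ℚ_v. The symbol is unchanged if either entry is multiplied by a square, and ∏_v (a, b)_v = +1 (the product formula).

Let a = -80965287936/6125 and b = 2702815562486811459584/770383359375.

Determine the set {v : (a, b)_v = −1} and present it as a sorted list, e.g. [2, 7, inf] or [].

[2, 5, 13, 19]

Mod squares: a ≡ -5, b ≡ 7410. Check v ∈ {∞, 2, 3, 5, 7, 13, 17, 19, 37}.
v=13: a=13^2·(≡5), b=13^3·(≡2) mod 13; (5|13)=-1, (2|13)=-1; (−1)^{2·3·6}·(-1)^3·(-1)^2 = -1.
v=37: a=37^0·(≡5), b=37^-2·(≡3) mod 37; (5|37)=-1, (3|37)=+1; (−1)^{0·-2·18}·(-1)^-2·(+1)^0 = +1.
v=3: a=3^4·(≡1), b=3^-1·(≡1) mod 3; (1|3)=+1, (1|3)=+1; (−1)^{4·-1·1}·(+1)^-1·(+1)^4 = +1.
v=7: a=7^-2·(≡1), b=7^-4·(≡2) mod 7; (1|7)=+1, (2|7)=+1; (−1)^{-2·-4·3}·(+1)^-4·(+1)^-2 = +1.
v=5: a=5^-3·(≡1), b=5^-7·(≡2) mod 5; (1|5)=+1, (2|5)=-1; (−1)^{-3·-7·2}·(+1)^-7·(-1)^-3 = -1.
v=∞: -5 < 0 and 7410 > 0  ⇒  (a,b)_∞ = +1.
v=2: v_2(a)=14, v_2(b)=31; units ≡ 3, 1 (mod 8); ε·ε+αω+βω = 1·0+14·0+31·1 ≡ 1  ⇒  (a,b)_2 = -1.
v=17: a=17^0·(≡6), b=17^4·(≡15) mod 17; (6|17)=-1, (15|17)=+1; (−1)^{0·4·8}·(-1)^4·(+1)^0 = +1.
v=19: a=19^2·(≡14), b=19^3·(≡18) mod 19; (14|19)=-1, (18|19)=-1; (−1)^{2·3·9}·(-1)^3·(-1)^2 = -1.
Ram(-5, 7410) = {2, 5, 13, 19}; no ℚ_2-point on the conic.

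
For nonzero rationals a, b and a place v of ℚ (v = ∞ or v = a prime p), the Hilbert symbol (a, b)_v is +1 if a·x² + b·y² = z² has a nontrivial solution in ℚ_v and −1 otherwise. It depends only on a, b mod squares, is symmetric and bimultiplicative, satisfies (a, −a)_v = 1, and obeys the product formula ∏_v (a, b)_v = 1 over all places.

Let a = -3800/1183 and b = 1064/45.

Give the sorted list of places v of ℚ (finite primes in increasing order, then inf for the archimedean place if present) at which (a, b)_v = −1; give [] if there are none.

[2, 7]

(a, b) ≡ (-266, 1330) mod (ℚ^×)²; places V = {2, 3, 5, 7, 13, 19, ∞}.
(a,b)_19: α=1, u≡17; β=1, v≡8 (mod 19); (17|19)=+1, (8|19)=-1; sign (−1)^1·+1^1·-1^1 = +1.
(a,b)_13: α=-2, u≡5; β=0, v≡4 (mod 13); (5|13)=-1, (4|13)=+1; sign (−1)^0·-1^0·+1^-2 = +1.
(a,b)_3: α=0, u≡1; β=-2, v≡1 (mod 3); (1|3)=+1, (1|3)=+1; sign (−1)^0·+1^-2·+1^0 = +1.
(a,b)_5: α=2, u≡1; β=-1, v≡1 (mod 5); (1|5)=+1, (1|5)=+1; sign (−1)^0·+1^-1·+1^2 = +1.
(a,b)_7: α=-1, u≡1; β=1, v≡4 (mod 7); (1|7)=+1, (4|7)=+1; sign (−1)^1·+1^1·+1^-1 = -1.
(a,b)_2: α=3, β=3; u≡3, v≡1 (mod 8); ε(u)ε(v)=1·0, αω(v)=3·0, βω(u)=3·1; sum ≡ 1  ⇒  -1.
(a,b)_∞: sgn(-266)=−, sgn(1330)=+, so +1.
(-266, 1330 / ℚ) ramifies at {2, 7}: a division algebra.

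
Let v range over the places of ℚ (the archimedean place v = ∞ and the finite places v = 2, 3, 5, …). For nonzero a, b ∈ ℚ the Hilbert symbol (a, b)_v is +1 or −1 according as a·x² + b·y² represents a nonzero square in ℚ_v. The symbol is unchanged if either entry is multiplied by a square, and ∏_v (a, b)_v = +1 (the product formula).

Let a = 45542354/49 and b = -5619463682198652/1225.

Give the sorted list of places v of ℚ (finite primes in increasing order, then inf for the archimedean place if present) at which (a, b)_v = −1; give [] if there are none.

(a, b) ≡ (157586, -87) mod (ℚ^×)²; places V = {2, 3, 5, 7, 11, 13, 17, 19, 29, ∞}.
(a,b)_13: α=1, u≡7; β=2, v≡9 (mod 13); (7|13)=-1, (9|13)=+1; sign (−1)^0·-1^2·+1^1 = +1.
(a,b)_3: α=0, u≡2; β=3, v≡1 (mod 3); (2|3)=-1, (1|3)=+1; sign (−1)^0·-1^3·+1^0 = -1.
(a,b)_2: α=1, β=2; u≡1, v≡1 (mod 8); ε(u)ε(v)=0·0, αω(v)=1·0, βω(u)=2·0; sum ≡ 0  ⇒  +1.
(a,b)_5: α=0, u≡1; β=-2, v≡2 (mod 5); (1|5)=+1, (2|5)=-1; sign (−1)^0·+1^-2·-1^0 = +1.
(a,b)_29: α=1, u≡27; β=3, v≡11 (mod 29); (27|29)=-1, (11|29)=-1; sign (−1)^0·-1^3·-1^1 = +1.
(a,b)_19: α=1, u≡14; β=2, v≡8 (mod 19); (14|19)=-1, (8|19)=-1; sign (−1)^0·-1^2·-1^1 = -1.
(a,b)_11: α=1, u≡9; β=2, v≡9 (mod 11); (9|11)=+1, (9|11)=+1; sign (−1)^0·+1^2·+1^1 = +1.
(a,b)_7: α=-2, u≡4; β=-2, v≡2 (mod 7); (4|7)=+1, (2|7)=+1; sign (−1)^0·+1^-2·+1^-2 = +1.
(a,b)_17: α=2, u≡2; β=2, v≡1 (mod 17); (2|17)=+1, (1|17)=+1; sign (−1)^0·+1^2·+1^2 = +1.
(a,b)_∞: sgn(157586)=+, sgn(-87)=−, so +1.
Ram(157586, -87) = {3, 19}; no ℚ_3-point on the conic.

[3, 19]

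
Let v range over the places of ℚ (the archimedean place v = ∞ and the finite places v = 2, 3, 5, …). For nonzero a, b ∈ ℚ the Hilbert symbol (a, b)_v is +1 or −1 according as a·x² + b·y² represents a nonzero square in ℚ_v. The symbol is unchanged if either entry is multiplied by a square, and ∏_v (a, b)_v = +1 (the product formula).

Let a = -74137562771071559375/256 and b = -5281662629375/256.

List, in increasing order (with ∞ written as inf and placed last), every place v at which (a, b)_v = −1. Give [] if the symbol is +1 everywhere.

[5, 23, 47, inf]

Mod squares: a ≡ -6095, b ≡ -47. Check v ∈ {∞, 2, 5, 7, 11, 23, 47, 53}.
v=5: a=5^5·(≡1), b=5^4·(≡3) mod 5; (1|5)=+1, (3|5)=-1; (−1)^{5·4·2}·(+1)^4·(-1)^5 = -1.
v=47: a=47^2·(≡19), b=47^1·(≡26) mod 47; (19|47)=-1, (26|47)=-1; (−1)^{2·1·23}·(-1)^1·(-1)^2 = -1.
v=2: v_2(a)=-8, v_2(b)=-8; units ≡ 1, 1 (mod 8); ε·ε+αω+βω = 0·0+-8·0+-8·0 ≡ 0  ⇒  (a,b)_2 = +1.
v=7: a=7^2·(≡1), b=7^0·(≡2) mod 7; (1|7)=+1, (2|7)=+1; (−1)^{2·0·3}·(+1)^0·(+1)^2 = +1.
v=∞: -6095 < 0 and -47 < 0  ⇒  (a,b)_∞ = -1.
v=23: a=23^3·(≡10), b=23^2·(≡22) mod 23; (10|23)=-1, (22|23)=-1; (−1)^{3·2·11}·(-1)^2·(-1)^3 = -1.
v=53: a=53^3·(≡37), b=53^2·(≡49) mod 53; (37|53)=+1, (49|53)=+1; (−1)^{3·2·26}·(+1)^2·(+1)^3 = +1.
v=11: a=11^2·(≡10), b=11^2·(≡8) mod 11; (10|11)=-1, (8|11)=-1; (−1)^{2·2·5}·(-1)^2·(-1)^2 = +1.
(-6095, -47 / ℚ) ramifies at {5, 23, 47, ∞}: a division algebra.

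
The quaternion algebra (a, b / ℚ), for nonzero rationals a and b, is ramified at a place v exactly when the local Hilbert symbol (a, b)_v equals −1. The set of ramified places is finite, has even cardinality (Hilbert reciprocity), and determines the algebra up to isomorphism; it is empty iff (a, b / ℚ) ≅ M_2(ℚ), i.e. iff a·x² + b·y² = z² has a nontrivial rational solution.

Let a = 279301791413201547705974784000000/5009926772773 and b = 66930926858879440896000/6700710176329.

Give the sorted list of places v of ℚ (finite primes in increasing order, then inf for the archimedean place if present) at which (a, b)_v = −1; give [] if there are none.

[5, 13, 29, 37]

Mod squares: a ≡ 533, b ≡ 101935. Check v ∈ {∞, 2, 3, 5, 7, 11, 13, 17, 19, 29, 37, 41, 53}.
v=3: a=3^12·(≡2), b=3^8·(≡1) mod 3; (2|3)=-1, (1|3)=+1; (−1)^{12·8·1}·(-1)^8·(+1)^12 = +1.
v=29: a=29^2·(≡10), b=29^3·(≡4) mod 29; (10|29)=-1, (4|29)=+1; (−1)^{2·3·14}·(-1)^3·(+1)^2 = -1.
v=5: a=5^6·(≡2), b=5^3·(≡2) mod 5; (2|5)=-1, (2|5)=-1; (−1)^{6·3·2}·(-1)^3·(-1)^6 = -1.
v=19: a=19^2·(≡17), b=19^1·(≡11) mod 19; (17|19)=+1, (11|19)=+1; (−1)^{2·1·9}·(+1)^1·(+1)^2 = +1.
v=7: a=7^6·(≡2), b=7^4·(≡1) mod 7; (2|7)=+1, (1|7)=+1; (−1)^{6·4·3}·(+1)^4·(+1)^6 = +1.
v=53: a=53^-4·(≡41), b=53^-2·(≡15) mod 53; (41|53)=-1, (15|53)=+1; (−1)^{-4·-2·26}·(-1)^-2·(+1)^-4 = +1.
v=11: a=11^0·(≡3), b=11^2·(≡4) mod 11; (3|11)=+1, (4|11)=+1; (−1)^{0·2·5}·(+1)^2·(+1)^0 = +1.
v=13: a=13^-3·(≡6), b=13^-4·(≡8) mod 13; (6|13)=-1, (8|13)=-1; (−1)^{-3·-4·6}·(-1)^-4·(-1)^-3 = -1.
v=37: a=37^2·(≡14), b=37^1·(≡24) mod 37; (14|37)=-1, (24|37)=-1; (−1)^{2·1·18}·(-1)^1·(-1)^2 = -1.
v=∞: 533 > 0 and 101935 > 0  ⇒  (a,b)_∞ = +1.
v=17: a=17^-2·(≡7), b=17^-4·(≡6) mod 17; (7|17)=-1, (6|17)=-1; (−1)^{-2·-4·8}·(-1)^-4·(-1)^-2 = +1.
v=2: v_2(a)=24, v_2(b)=14; units ≡ 5, 7 (mod 8); ε·ε+αω+βω = 0·1+24·0+14·1 ≡ 0  ⇒  (a,b)_2 = +1.
v=41: a=41^1·(≡7), b=41^0·(≡16) mod 41; (7|41)=-1, (16|41)=+1; (−1)^{1·0·20}·(-1)^0·(+1)^1 = +1.
|Ram(533, 101935)| = 4, even; anisotropic at {5, 13, 29, 37}.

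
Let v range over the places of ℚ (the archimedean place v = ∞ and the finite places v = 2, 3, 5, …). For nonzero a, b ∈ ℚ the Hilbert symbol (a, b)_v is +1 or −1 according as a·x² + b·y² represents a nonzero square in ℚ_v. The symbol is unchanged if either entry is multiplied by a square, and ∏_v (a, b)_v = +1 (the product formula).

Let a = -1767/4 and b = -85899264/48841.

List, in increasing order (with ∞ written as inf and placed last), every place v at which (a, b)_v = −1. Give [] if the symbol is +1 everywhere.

[19, inf]

Mod squares: a ≡ -1767, b ≡ -83886. Check v ∈ {∞, 2, 3, 11, 13, 17, 19, 31, 41}.
v=∞: -1767 < 0 and -83886 < 0  ⇒  (a,b)_∞ = -1.
v=2: v_2(a)=-2, v_2(b)=11; units ≡ 1, 1 (mod 8); ε·ε+αω+βω = 0·0+-2·0+11·0 ≡ 0  ⇒  (a,b)_2 = +1.
v=11: a=11^0·(≡1), b=11^1·(≡8) mod 11; (1|11)=+1, (8|11)=-1; (−1)^{0·1·5}·(+1)^1·(-1)^0 = +1.
v=41: a=41^0·(≡40), b=41^1·(≡16) mod 41; (40|41)=+1, (16|41)=+1; (−1)^{0·1·20}·(+1)^1·(+1)^0 = +1.
v=17: a=17^0·(≡13), b=17^-2·(≡15) mod 17; (13|17)=+1, (15|17)=+1; (−1)^{0·-2·8}·(+1)^-2·(+1)^0 = +1.
v=13: a=13^0·(≡10), b=13^-2·(≡10) mod 13; (10|13)=+1, (10|13)=+1; (−1)^{0·-2·6}·(+1)^-2·(+1)^0 = +1.
v=31: a=31^1·(≡9), b=31^1·(≡13) mod 31; (9|31)=+1, (13|31)=-1; (−1)^{1·1·15}·(+1)^1·(-1)^1 = +1.
v=3: a=3^1·(≡2), b=3^1·(≡1) mod 3; (2|3)=-1, (1|3)=+1; (−1)^{1·1·1}·(-1)^1·(+1)^1 = +1.
v=19: a=19^1·(≡10), b=19^0·(≡14) mod 19; (10|19)=-1, (14|19)=-1; (−1)^{1·0·9}·(-1)^0·(-1)^1 = -1.
Ram(-1767, -83886) = {19, ∞}; no ℚ_19-point on the conic.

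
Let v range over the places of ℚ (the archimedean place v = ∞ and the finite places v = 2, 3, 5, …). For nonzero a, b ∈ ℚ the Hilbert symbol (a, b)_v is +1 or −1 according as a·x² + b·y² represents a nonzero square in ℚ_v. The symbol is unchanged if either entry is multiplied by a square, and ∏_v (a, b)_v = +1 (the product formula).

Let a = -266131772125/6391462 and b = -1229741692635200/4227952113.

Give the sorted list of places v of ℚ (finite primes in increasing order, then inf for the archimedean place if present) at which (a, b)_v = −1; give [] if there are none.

Mod squares: a ≡ -1870, b ≡ -561. Check v ∈ {∞, 2, 3, 5, 7, 11, 17, 19, 31}.
v=17: a=17^1·(≡9), b=17^1·(≡9) mod 17; (9|17)=+1, (9|17)=+1; (−1)^{1·1·8}·(+1)^1·(+1)^1 = +1.
v=19: a=19^4·(≡1), b=19^6·(≡11) mod 19; (1|19)=+1, (11|19)=+1; (−1)^{4·6·9}·(+1)^6·(+1)^4 = +1.
v=7: a=7^-4·(≡6), b=7^-6·(≡3) mod 7; (6|7)=-1, (3|7)=-1; (−1)^{-4·-6·3}·(-1)^-6·(-1)^-4 = +1.
v=∞: -1870 < 0 and -561 < 0  ⇒  (a,b)_∞ = -1.
v=11: a=11^-3·(≡2), b=11^-3·(≡4) mod 11; (2|11)=-1, (4|11)=+1; (−1)^{-3·-3·5}·(-1)^-3·(+1)^-3 = +1.
v=3: a=3^0·(≡2), b=3^-3·(≡2) mod 3; (2|3)=-1, (2|3)=-1; (−1)^{0·-3·1}·(-1)^-3·(-1)^0 = -1.
v=31: a=31^2·(≡24), b=31^2·(≡5) mod 31; (24|31)=-1, (5|31)=+1; (−1)^{2·2·15}·(-1)^2·(+1)^2 = +1.
v=2: v_2(a)=-1, v_2(b)=6; units ≡ 1, 7 (mod 8); ε·ε+αω+βω = 0·1+-1·0+6·0 ≡ 0  ⇒  (a,b)_2 = +1.
v=5: a=5^3·(≡4), b=5^2·(≡4) mod 5; (4|5)=+1, (4|5)=+1; (−1)^{3·2·2}·(+1)^2·(+1)^3 = +1.
|Ram(-1870, -561)| = 2, even; anisotropic at {3, ∞}.

[3, inf]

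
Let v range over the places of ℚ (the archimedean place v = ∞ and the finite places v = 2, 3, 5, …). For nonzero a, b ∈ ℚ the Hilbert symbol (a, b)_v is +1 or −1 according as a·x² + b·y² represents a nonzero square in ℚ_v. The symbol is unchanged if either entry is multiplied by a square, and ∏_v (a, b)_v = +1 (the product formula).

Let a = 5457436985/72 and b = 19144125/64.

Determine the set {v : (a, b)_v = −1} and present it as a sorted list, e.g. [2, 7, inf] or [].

[2, 5, 13, 17]

(a, b) ≡ (130, 85085) mod (ℚ^×)²; places V = {2, 3, 5, 7, 11, 13, 17, ∞}.
(a,b)_11: α=2, u≡4; β=1, v≡6 (mod 11); (4|11)=+1, (6|11)=-1; sign (−1)^0·+1^1·-1^2 = +1.
(a,b)_∞: sgn(130)=+, sgn(85085)=+, so +1.
(a,b)_17: α=2, u≡11; β=1, v≡10 (mod 17); (11|17)=-1, (10|17)=-1; sign (−1)^0·-1^1·-1^2 = -1.
(a,b)_13: α=1, u≡1; β=1, v≡2 (mod 13); (1|13)=+1, (2|13)=-1; sign (−1)^0·+1^1·-1^1 = -1.
(a,b)_2: α=-3, β=-6; u≡1, v≡5 (mod 8); ε(u)ε(v)=0·0, αω(v)=-3·1, βω(u)=-6·0; sum ≡ 1  ⇒  -1.
(a,b)_7: α=4, u≡4; β=1, v≡3 (mod 7); (4|7)=+1, (3|7)=-1; sign (−1)^0·+1^1·-1^4 = +1.
(a,b)_3: α=-2, u≡1; β=2, v≡2 (mod 3); (1|3)=+1, (2|3)=-1; sign (−1)^0·+1^2·-1^-2 = +1.
(a,b)_5: α=1, u≡1; β=3, v≡2 (mod 5); (1|5)=+1, (2|5)=-1; sign (−1)^0·+1^3·-1^1 = -1.
Ram(130, 85085) = {2, 5, 13, 17}; no ℚ_2-point on the conic.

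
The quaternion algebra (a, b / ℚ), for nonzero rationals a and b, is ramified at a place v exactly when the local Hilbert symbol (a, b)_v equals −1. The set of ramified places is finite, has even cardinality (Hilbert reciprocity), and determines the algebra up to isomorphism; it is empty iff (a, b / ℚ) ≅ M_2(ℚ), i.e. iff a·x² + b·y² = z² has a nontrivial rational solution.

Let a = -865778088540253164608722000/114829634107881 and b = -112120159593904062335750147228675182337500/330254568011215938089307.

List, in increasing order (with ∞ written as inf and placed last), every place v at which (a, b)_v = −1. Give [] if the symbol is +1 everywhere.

(a, b) ≡ (-205, -169486005) mod (ℚ^×)²; places V = {2, 3, 5, 7, 11, 13, 17, 23, 29, 41, 43, 47, ∞}.
(a,b)_∞: sgn(-205)=−, sgn(-169486005)=−, so -1.
(a,b)_3: α=-4, u≡2; β=-1, v≡2 (mod 3); (2|3)=-1, (2|3)=-1; sign (−1)^0·-1^-1·-1^-4 = -1.
(a,b)_13: α=4, u≡1; β=7, v≡10 (mod 13); (1|13)=+1, (10|13)=+1; sign (−1)^0·+1^7·+1^4 = +1.
(a,b)_2: α=4, β=2; u≡3, v≡3 (mod 8); ε(u)ε(v)=1·1, αω(v)=4·1, βω(u)=2·1; sum ≡ 1  ⇒  -1.
(a,b)_17: α=2, u≡15; β=3, v≡8 (mod 17); (15|17)=+1, (8|17)=+1; sign (−1)^0·+1^3·+1^2 = +1.
(a,b)_29: α=4, u≡10; β=7, v≡9 (mod 29); (10|29)=-1, (9|29)=+1; sign (−1)^0·-1^7·+1^4 = -1.
(a,b)_47: α=-4, u≡39; β=-6, v≡7 (mod 47); (39|47)=-1, (7|47)=+1; sign (−1)^0·-1^-6·+1^-4 = +1.
(a,b)_5: α=3, u≡4; β=5, v≡1 (mod 5); (4|5)=+1, (1|5)=+1; sign (−1)^0·+1^5·+1^3 = +1.
(a,b)_23: α=2, u≡3; β=4, v≡13 (mod 23); (3|23)=+1, (13|23)=+1; sign (−1)^0·+1^4·+1^2 = +1.
(a,b)_11: α=-2, u≡4; β=-6, v≡9 (mod 11); (4|11)=+1, (9|11)=+1; sign (−1)^0·+1^-6·+1^-2 = +1.
(a,b)_7: α=-4, u≡6; β=-8, v≡1 (mod 7); (6|7)=-1, (1|7)=+1; sign (−1)^0·-1^-8·+1^-4 = +1.
(a,b)_43: α=4, u≡40; β=5, v≡15 (mod 43); (40|43)=+1, (15|43)=+1; sign (−1)^0·+1^5·+1^4 = +1.
(a,b)_41: α=1, u≡8; β=1, v≡9 (mod 41); (8|41)=+1, (9|41)=+1; sign (−1)^0·+1^1·+1^1 = +1.
|Ram(-205, -169486005)| = 4, even; anisotropic at {2, 3, 29, ∞}.

[2, 3, 29, inf]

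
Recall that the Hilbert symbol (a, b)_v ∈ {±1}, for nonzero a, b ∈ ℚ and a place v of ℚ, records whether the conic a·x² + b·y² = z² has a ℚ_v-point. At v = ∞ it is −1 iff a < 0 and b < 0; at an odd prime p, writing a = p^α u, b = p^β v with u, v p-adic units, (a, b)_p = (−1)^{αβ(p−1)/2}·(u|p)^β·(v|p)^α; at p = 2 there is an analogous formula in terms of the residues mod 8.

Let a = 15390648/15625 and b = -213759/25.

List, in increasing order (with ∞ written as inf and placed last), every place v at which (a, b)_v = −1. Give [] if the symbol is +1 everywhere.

[13, 29]

Mod squares: a ≡ 5278, b ≡ -2639. Check v ∈ {∞, 2, 3, 5, 7, 13, 29}.
v=29: a=29^1·(≡27), b=29^1·(≡23) mod 29; (27|29)=-1, (23|29)=+1; (−1)^{1·1·14}·(-1)^1·(+1)^1 = -1.
v=5: a=5^-6·(≡3), b=5^-2·(≡1) mod 5; (3|5)=-1, (1|5)=+1; (−1)^{-6·-2·2}·(-1)^-2·(+1)^-6 = +1.
v=7: a=7^1·(≡6), b=7^1·(≡1) mod 7; (6|7)=-1, (1|7)=+1; (−1)^{1·1·3}·(-1)^1·(+1)^1 = +1.
v=2: v_2(a)=3, v_2(b)=0; units ≡ 7, 1 (mod 8); ε·ε+αω+βω = 1·0+3·0+0·0 ≡ 0  ⇒  (a,b)_2 = +1.
v=∞: 5278 > 0 and -2639 < 0  ⇒  (a,b)_∞ = +1.
v=13: a=13^1·(≡1), b=13^1·(≡11) mod 13; (1|13)=+1, (11|13)=-1; (−1)^{1·1·6}·(+1)^1·(-1)^1 = -1.
v=3: a=3^6·(≡1), b=3^4·(≡1) mod 3; (1|3)=+1, (1|3)=+1; (−1)^{6·4·1}·(+1)^4·(+1)^6 = +1.
Ram(5278, -2639) = {13, 29}; no ℚ_13-point on the conic.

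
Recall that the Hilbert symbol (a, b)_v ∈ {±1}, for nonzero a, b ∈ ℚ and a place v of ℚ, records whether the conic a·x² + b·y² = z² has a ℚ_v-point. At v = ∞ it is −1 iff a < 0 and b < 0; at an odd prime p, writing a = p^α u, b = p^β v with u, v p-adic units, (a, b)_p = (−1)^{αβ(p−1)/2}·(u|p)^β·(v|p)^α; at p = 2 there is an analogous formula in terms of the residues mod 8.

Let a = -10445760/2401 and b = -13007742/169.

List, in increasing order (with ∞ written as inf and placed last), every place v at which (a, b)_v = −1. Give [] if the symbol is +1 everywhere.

Mod squares: a ≡ -2015, b ≡ -107502. Check v ∈ {∞, 2, 3, 5, 7, 11, 13, 19, 23, 31, 41}.
v=41: a=41^0·(≡6), b=41^1·(≡32) mod 41; (6|41)=-1, (32|41)=+1; (−1)^{0·1·20}·(-1)^1·(+1)^0 = -1.
v=5: a=5^1·(≡3), b=5^0·(≡2) mod 5; (3|5)=-1, (2|5)=-1; (−1)^{1·0·2}·(-1)^0·(-1)^1 = -1.
v=19: a=19^0·(≡14), b=19^1·(≡5) mod 19; (14|19)=-1, (5|19)=+1; (−1)^{0·1·9}·(-1)^1·(+1)^0 = -1.
v=3: a=3^4·(≡1), b=3^1·(≡1) mod 3; (1|3)=+1, (1|3)=+1; (−1)^{4·1·1}·(+1)^1·(+1)^4 = +1.
v=2: v_2(a)=6, v_2(b)=1; units ≡ 1, 1 (mod 8); ε·ε+αω+βω = 0·0+6·0+1·0 ≡ 0  ⇒  (a,b)_2 = +1.
v=∞: -2015 < 0 and -107502 < 0  ⇒  (a,b)_∞ = -1.
v=31: a=31^1·(≡14), b=31^0·(≡12) mod 31; (14|31)=+1, (12|31)=-1; (−1)^{1·0·15}·(+1)^0·(-1)^1 = -1.
v=7: a=7^-4·(≡4), b=7^0·(≡1) mod 7; (4|7)=+1, (1|7)=+1; (−1)^{-4·0·3}·(+1)^0·(+1)^-4 = +1.
v=11: a=11^0·(≡9), b=11^2·(≡3) mod 11; (9|11)=+1, (3|11)=+1; (−1)^{0·2·5}·(+1)^2·(+1)^0 = +1.
v=23: a=23^0·(≡9), b=23^1·(≡2) mod 23; (9|23)=+1, (2|23)=+1; (−1)^{0·1·11}·(+1)^1·(+1)^0 = +1.
v=13: a=13^1·(≡4), b=13^-2·(≡6) mod 13; (4|13)=+1, (6|13)=-1; (−1)^{1·-2·6}·(+1)^-2·(-1)^1 = -1.
|Ram(-2015, -107502)| = 6, even; anisotropic at {5, 13, 19, 31, 41, ∞}.

[5, 13, 19, 31, 41, inf]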